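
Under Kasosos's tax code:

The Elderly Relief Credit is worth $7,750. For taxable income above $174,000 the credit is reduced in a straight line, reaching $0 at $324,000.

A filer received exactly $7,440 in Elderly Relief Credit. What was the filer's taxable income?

$7,440 is 7,440/7,750 of the full $7,750, so 310/7,750 of the $150,000 range has been used: income = $174,000 + $150,000 × 310/7,750 = $180,000.

$180,000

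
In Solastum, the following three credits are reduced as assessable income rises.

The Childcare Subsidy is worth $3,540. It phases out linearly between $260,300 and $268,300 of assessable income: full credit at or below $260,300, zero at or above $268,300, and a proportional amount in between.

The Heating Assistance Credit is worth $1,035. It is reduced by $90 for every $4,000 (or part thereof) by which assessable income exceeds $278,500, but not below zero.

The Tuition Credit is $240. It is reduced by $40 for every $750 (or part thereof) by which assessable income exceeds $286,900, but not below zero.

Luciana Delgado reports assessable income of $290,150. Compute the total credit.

Childcare Subsidy: $290,150 is at or above $268,300, so the credit is $0.
Heating Assistance Credit: income exceeds $278,500 by $11,650, which is 3 full-or-partial $4,000 increments; reduction = 3 × $90 = $270, leaving $765.
Tuition Credit: income exceeds $286,900 by $3,250, which is 5 full-or-partial $750 increments; reduction = 5 × $40 = $200, leaving $40.
Total: $0 + $765 + $40 = $805.

$805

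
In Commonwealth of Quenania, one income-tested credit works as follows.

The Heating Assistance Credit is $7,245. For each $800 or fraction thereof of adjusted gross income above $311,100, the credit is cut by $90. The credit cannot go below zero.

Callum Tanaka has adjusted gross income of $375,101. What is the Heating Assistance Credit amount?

Heating Assistance Credit: income exceeds $311,100 by $64,001 → 81 increments × $90 = $7,290 ≥ base, so the credit is $0.

$0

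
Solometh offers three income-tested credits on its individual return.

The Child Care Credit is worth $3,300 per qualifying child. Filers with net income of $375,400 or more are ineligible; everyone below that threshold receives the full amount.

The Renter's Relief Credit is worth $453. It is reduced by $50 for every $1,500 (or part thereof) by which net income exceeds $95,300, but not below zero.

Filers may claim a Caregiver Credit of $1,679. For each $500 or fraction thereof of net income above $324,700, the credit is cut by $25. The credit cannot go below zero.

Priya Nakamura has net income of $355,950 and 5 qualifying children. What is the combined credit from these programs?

Child Care Credit: base = 5 × $3,300 = $16,500. $355,950 is below the $375,400 cutoff, so the full $16,500 applies.
Renter's Relief Credit: income exceeds $95,300 by $260,650 → 174 increments × $50 = $8,700 ≥ base, so the credit is $0.
Caregiver Credit: income exceeds $324,700 by $31,250, which is 63 full-or-partial $500 increments; reduction = 63 × $25 = $1,575, leaving $104.
Total: $16,500 + $0 + $104 = $16,604.

$16,604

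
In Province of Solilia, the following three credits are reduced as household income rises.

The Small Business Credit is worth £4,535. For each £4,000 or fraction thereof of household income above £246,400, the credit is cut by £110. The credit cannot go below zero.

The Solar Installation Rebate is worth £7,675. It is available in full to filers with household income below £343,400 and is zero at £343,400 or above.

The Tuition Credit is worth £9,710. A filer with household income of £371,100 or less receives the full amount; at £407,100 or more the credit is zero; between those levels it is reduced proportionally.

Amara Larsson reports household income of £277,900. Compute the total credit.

£21,040

Small Business Credit: income exceeds £246,400 by £31,500, which is 8 full-or-partial £4,000 increments; reduction = 8 × £110 = £880, leaving £3,655.
Solar Installation Rebate: £277,900 is below the £343,400 cutoff, so the full £7,675 applies.
Tuition Credit: £277,900 is at or below the £371,100 threshold, so the full £9,710 applies.
Total: £3,655 + £7,675 + £9,710 = £21,040.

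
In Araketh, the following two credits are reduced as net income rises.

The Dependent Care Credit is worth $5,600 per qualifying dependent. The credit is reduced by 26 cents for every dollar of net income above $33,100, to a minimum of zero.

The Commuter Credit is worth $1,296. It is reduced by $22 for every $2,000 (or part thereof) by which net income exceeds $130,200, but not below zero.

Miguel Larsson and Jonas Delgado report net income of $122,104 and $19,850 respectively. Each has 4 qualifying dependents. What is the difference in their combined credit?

$22,400

Miguel ($122,104): Dependent Care Credit: base = 4 × $5,600 = $22,400. 26% of the $89,004 excess over $33,100 is $23,141.04 ≥ base, so the credit is $0. Commuter Credit: $122,104 is at or below the $130,200 threshold, so the full $1,296 applies. total $0 + $1,296 = $1,296
Jonas ($19,850): Dependent Care Credit: base = 4 × $5,600 = $22,400. $19,850 is at or below the $33,100 threshold, so the full $22,400 applies. Commuter Credit: $19,850 is at or below the $130,200 threshold, so the full $1,296 applies. total $22,400 + $1,296 = $23,696
Difference: |$1,296 − $23,696| = $22,400.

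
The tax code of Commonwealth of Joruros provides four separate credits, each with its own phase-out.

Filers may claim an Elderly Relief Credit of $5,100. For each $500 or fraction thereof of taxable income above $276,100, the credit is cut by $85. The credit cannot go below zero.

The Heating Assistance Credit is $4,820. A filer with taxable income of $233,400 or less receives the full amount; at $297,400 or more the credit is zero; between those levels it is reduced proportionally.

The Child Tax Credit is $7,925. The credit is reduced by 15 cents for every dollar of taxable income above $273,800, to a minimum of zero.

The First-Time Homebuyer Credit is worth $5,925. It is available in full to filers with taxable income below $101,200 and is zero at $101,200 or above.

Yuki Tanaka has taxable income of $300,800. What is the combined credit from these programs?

$4,725

Elderly Relief Credit: income exceeds $276,100 by $24,700, which is 50 full-or-partial $500 increments; reduction = 50 × $85 = $4,250, leaving $850.
Heating Assistance Credit: $300,800 is at or above $297,400, so the credit is $0.
Child Tax Credit: 15% of the $27,000 excess over $273,800 is $4,050; credit = $7,925 − $4,050 = $3,875.
First-Time Homebuyer Credit: $300,800 meets or exceeds the $101,200 cutoff, so the credit is $0.
Total: $850 + $0 + $3,875 + $0 = $4,725.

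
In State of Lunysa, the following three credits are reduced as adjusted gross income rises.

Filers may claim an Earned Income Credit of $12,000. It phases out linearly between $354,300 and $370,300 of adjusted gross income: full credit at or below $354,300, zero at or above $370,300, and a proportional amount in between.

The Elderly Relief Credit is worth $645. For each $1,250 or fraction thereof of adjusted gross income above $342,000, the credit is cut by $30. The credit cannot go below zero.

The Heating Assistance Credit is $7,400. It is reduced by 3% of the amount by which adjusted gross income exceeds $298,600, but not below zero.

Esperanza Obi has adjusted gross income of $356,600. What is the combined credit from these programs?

Earned Income Credit: $356,600 is $2,300 into a $16,000 phase-out range, leaving 13,700/16,000 of the credit: $12,000 × 13,700/16,000 = $10,275.
Elderly Relief Credit: income exceeds $342,000 by $14,600, which is 12 full-or-partial $1,250 increments; reduction = 12 × $30 = $360, leaving $285.
Heating Assistance Credit: 3% of the $58,000 excess over $298,600 is $1,740; credit = $7,400 − $1,740 = $5,660.
Total: $10,275 + $285 + $5,660 = $16,220.

$16,220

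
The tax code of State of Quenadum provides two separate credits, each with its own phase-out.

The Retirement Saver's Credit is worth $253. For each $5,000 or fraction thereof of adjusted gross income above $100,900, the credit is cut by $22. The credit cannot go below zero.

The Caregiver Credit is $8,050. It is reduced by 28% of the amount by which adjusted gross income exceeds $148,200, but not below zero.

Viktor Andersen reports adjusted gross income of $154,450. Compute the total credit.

Retirement Saver's Credit: income exceeds $100,900 by $53,550, which is 11 full-or-partial $5,000 increments; reduction = 11 × $22 = $242, leaving $11.
Caregiver Credit: 28% of the $6,250 excess over $148,200 is $1,750; credit = $8,050 − $1,750 = $6,300.
Total: $11 + $6,300 = $6,311.

$6,311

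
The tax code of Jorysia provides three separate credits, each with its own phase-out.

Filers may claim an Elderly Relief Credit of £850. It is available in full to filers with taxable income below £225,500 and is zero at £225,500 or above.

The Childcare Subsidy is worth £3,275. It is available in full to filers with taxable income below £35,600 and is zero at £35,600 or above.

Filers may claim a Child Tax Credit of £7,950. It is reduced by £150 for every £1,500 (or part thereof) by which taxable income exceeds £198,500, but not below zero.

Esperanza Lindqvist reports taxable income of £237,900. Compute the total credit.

Elderly Relief Credit: £237,900 meets or exceeds the £225,500 cutoff, so the credit is £0.
Childcare Subsidy: £237,900 meets or exceeds the £35,600 cutoff, so the credit is £0.
Child Tax Credit: income exceeds £198,500 by £39,400, which is 27 full-or-partial £1,500 increments; reduction = 27 × £150 = £4,050, leaving £3,900.
Total: £0 + £0 + £3,900 = £3,900.

£3,900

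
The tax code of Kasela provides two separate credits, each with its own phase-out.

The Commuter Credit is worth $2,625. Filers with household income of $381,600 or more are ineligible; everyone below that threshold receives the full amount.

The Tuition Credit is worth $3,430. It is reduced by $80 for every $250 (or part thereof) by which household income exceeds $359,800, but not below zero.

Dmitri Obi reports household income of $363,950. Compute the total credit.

$4,695

Commuter Credit: $363,950 is below the $381,600 cutoff, so the full $2,625 applies.
Tuition Credit: income exceeds $359,800 by $4,150, which is 17 full-or-partial $250 increments; reduction = 17 × $80 = $1,360, leaving $2,070.
Total: $2,625 + $2,070 = $4,695.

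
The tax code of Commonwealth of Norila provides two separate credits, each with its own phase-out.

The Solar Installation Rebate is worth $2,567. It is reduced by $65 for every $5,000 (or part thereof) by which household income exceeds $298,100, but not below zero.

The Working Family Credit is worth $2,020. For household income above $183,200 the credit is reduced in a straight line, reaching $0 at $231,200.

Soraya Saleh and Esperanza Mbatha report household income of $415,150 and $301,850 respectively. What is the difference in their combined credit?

$1,495

Soraya ($415,150): Solar Installation Rebate: income exceeds $298,100 by $117,050, which is 24 full-or-partial $5,000 increments; reduction = 24 × $65 = $1,560, leaving $1,007. Working Family Credit: $415,150 is at or above $231,200, so the credit is $0. total $1,007 + $0 = $1,007
Esperanza ($301,850): Solar Installation Rebate: income exceeds $298,100 by $3,750, which is 1 full-or-partial $5,000 increment; reduction = 1 × $65 = $65, leaving $2,502. Working Family Credit: $301,850 is at or above $231,200, so the credit is $0. total $2,502 + $0 = $2,502
Difference: |$1,007 − $2,502| = $1,495.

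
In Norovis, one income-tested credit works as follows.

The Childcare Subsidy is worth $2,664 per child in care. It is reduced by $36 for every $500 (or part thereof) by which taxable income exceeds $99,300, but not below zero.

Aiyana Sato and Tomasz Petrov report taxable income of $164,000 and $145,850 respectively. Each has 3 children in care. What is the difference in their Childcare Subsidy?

$1,296

Aiyana ($164,000): Childcare Subsidy: base = 3 × $2,664 = $7,992. income exceeds $99,300 by $64,700, which is 130 full-or-partial $500 increments; reduction = 130 × $36 = $4,680, leaving $3,312.
Tomasz ($145,850): Childcare Subsidy: base = 3 × $2,664 = $7,992. income exceeds $99,300 by $46,550, which is 94 full-or-partial $500 increments; reduction = 94 × $36 = $3,384, leaving $4,608.
Difference: |$3,312 − $4,608| = $1,296.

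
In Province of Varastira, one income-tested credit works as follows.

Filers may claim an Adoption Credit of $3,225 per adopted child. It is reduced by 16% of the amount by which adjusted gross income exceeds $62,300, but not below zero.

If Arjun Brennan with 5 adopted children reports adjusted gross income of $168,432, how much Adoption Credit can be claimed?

$0

Adoption Credit: base = 5 × $3,225 = $16,125. 16% of the $106,132 excess over $62,300 is $16,981.12 ≥ base, so the credit is $0.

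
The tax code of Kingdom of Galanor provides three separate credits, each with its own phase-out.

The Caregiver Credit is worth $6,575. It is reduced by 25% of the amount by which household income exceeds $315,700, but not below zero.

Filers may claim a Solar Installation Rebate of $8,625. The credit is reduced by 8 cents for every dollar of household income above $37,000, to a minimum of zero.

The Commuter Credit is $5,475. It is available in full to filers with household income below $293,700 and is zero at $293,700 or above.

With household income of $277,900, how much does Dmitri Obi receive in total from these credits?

Caregiver Credit: $277,900 is at or below the $315,700 threshold, so the full $6,575 applies.
Solar Installation Rebate: 8% of the $240,900 excess over $37,000 is $19,272 ≥ base, so the credit is $0.
Commuter Credit: $277,900 is below the $293,700 cutoff, so the full $5,475 applies.
Total: $6,575 + $0 + $5,475 = $12,050.

$12,050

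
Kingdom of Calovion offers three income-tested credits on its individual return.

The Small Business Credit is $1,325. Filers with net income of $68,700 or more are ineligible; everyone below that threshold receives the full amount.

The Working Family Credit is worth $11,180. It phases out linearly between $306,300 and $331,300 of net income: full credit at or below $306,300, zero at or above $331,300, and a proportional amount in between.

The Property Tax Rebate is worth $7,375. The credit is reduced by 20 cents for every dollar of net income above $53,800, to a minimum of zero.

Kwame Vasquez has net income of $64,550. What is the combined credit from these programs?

$17,730

Small Business Credit: $64,550 is below the $68,700 cutoff, so the full $1,325 applies.
Working Family Credit: $64,550 is at or below the $306,300 threshold, so the full $11,180 applies.
Property Tax Rebate: 20% of the $10,750 excess over $53,800 is $2,150; credit = $7,375 − $2,150 = $5,225.
Total: $1,325 + $11,180 + $5,225 = $17,730.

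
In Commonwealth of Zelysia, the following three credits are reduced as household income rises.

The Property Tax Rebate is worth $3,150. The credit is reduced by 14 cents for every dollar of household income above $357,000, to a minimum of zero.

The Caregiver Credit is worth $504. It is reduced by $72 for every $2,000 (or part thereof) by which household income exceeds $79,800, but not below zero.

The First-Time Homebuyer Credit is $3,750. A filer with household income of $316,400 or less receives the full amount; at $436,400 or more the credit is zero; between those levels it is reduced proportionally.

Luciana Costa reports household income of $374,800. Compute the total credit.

Property Tax Rebate: 14% of the $17,800 excess over $357,000 is $2,492; credit = $3,150 − $2,492 = $658.
Caregiver Credit: income exceeds $79,800 by $295,000 → 148 increments × $72 = $10,656 ≥ base, so the credit is $0.
First-Time Homebuyer Credit: $374,800 is $58,400 into a $120,000 phase-out range, leaving 61,600/120,000 of the credit: $3,750 × 61,600/120,000 = $1,925.
Total: $658 + $0 + $1,925 = $2,583.

$2,583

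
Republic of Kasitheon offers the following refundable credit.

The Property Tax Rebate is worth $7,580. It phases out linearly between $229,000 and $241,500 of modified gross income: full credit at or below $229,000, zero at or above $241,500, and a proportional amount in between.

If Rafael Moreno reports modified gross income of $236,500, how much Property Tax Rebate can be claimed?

Property Tax Rebate: $236,500 is $7,500 into a $12,500 phase-out range, leaving 5,000/12,500 of the credit: $7,580 × 5,000/12,500 = $3,032.

$3,032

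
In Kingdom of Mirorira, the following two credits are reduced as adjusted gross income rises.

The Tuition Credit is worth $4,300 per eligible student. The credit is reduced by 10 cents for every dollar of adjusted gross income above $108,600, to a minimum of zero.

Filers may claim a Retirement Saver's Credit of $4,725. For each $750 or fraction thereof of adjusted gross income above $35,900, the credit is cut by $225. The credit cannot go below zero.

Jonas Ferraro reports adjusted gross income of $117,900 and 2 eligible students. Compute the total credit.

Tuition Credit: base = 2 × $4,300 = $8,600. 10% of the $9,300 excess over $108,600 is $930; credit = $8,600 − $930 = $7,670.
Retirement Saver's Credit: income exceeds $35,900 by $82,000 → 110 increments × $225 = $24,750 ≥ base, so the credit is $0.
Total: $7,670 + $0 = $7,670.

$7,670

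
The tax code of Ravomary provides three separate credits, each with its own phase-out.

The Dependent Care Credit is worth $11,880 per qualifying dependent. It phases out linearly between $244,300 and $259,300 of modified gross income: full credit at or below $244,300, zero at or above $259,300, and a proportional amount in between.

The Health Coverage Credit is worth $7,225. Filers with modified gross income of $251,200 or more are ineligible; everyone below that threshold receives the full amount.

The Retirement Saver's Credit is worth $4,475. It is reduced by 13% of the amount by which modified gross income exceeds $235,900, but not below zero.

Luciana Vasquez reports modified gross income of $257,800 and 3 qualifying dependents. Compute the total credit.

Dependent Care Credit: base = 3 × $11,880 = $35,640. $257,800 is $13,500 into a $15,000 phase-out range, leaving 1,500/15,000 of the credit: $35,640 × 1,500/15,000 = $3,564.
Health Coverage Credit: $257,800 meets or exceeds the $251,200 cutoff, so the credit is $0.
Retirement Saver's Credit: 13% of the $21,900 excess over $235,900 is $2,847; credit = $4,475 − $2,847 = $1,628.
Total: $3,564 + $0 + $1,628 = $5,192.

$5,192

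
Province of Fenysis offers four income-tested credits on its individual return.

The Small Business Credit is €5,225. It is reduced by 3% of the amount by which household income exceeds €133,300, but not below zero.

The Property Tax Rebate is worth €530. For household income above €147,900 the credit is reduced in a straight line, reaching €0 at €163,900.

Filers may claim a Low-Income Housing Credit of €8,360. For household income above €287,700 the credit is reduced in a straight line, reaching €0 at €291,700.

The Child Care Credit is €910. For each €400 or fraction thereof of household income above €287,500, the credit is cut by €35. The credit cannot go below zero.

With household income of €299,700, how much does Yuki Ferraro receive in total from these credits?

Small Business Credit: 3% of the €166,400 excess over €133,300 is €4,992; credit = €5,225 − €4,992 = €233.
Property Tax Rebate: €299,700 is at or above €163,900, so the credit is €0.
Low-Income Housing Credit: €299,700 is at or above €291,700, so the credit is €0.
Child Care Credit: income exceeds €287,500 by €12,200 → 31 increments × €35 = €1,085 ≥ base, so the credit is €0.
Total: €233 + €0 + €0 + €0 = €233.

€233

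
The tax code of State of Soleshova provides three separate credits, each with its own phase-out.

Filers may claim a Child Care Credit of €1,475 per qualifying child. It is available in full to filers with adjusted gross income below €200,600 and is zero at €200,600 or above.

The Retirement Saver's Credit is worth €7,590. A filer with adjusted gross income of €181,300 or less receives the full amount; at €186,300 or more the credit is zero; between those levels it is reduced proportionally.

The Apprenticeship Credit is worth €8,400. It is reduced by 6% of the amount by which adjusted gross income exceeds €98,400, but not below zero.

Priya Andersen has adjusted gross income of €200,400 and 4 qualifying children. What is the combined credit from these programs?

€8,180

Child Care Credit: base = 4 × €1,475 = €5,900. €200,400 is below the €200,600 cutoff, so the full €5,900 applies.
Retirement Saver's Credit: €200,400 is at or above €186,300, so the credit is €0.
Apprenticeship Credit: 6% of the €102,000 excess over €98,400 is €6,120; credit = €8,400 − €6,120 = €2,280.
Total: €5,900 + €0 + €2,280 = €8,180.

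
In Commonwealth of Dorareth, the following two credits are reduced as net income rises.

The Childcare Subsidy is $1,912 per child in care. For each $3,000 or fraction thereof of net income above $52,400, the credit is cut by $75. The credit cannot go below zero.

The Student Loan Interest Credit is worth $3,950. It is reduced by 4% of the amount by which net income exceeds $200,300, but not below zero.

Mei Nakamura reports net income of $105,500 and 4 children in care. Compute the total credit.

$10,248

Childcare Subsidy: base = 4 × $1,912 = $7,648. income exceeds $52,400 by $53,100, which is 18 full-or-partial $3,000 increments; reduction = 18 × $75 = $1,350, leaving $6,298.
Student Loan Interest Credit: $105,500 is at or below the $200,300 threshold, so the full $3,950 applies.
Total: $6,298 + $3,950 = $10,248.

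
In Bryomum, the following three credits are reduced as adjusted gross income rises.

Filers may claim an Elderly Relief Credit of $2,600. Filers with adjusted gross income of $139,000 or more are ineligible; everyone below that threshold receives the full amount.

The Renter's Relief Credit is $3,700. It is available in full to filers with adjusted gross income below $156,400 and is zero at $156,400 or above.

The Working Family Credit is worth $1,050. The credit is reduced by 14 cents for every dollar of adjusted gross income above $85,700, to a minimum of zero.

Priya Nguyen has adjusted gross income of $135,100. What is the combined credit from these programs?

Elderly Relief Credit: $135,100 is below the $139,000 cutoff, so the full $2,600 applies.
Renter's Relief Credit: $135,100 is below the $156,400 cutoff, so the full $3,700 applies.
Working Family Credit: 14% of the $49,400 excess over $85,700 is $6,916 ≥ base, so the credit is $0.
Total: $2,600 + $3,700 + $0 = $6,300.

$6,300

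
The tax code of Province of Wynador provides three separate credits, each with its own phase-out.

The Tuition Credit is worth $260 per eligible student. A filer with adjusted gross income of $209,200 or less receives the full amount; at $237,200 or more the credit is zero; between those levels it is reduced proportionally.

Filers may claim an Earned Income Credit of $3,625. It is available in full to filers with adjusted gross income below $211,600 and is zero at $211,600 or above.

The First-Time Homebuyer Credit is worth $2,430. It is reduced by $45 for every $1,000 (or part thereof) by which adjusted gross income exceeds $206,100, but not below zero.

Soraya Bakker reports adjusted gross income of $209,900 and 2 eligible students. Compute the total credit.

$6,382

Tuition Credit: base = 2 × $260 = $520. $209,900 is $700 into a $28,000 phase-out range, leaving 27,300/28,000 of the credit: $520 × 27,300/28,000 = $507.
Earned Income Credit: $209,900 is below the $211,600 cutoff, so the full $3,625 applies.
First-Time Homebuyer Credit: income exceeds $206,100 by $3,800, which is 4 full-or-partial $1,000 increments; reduction = 4 × $45 = $180, leaving $2,250.
Total: $507 + $3,625 + $2,250 = $6,382.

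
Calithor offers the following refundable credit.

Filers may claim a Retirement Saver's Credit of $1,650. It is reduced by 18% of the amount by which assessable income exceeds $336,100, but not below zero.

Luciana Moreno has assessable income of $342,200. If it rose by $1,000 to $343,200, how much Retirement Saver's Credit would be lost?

$180

At $342,200 — 18% of the $6,100 excess over $336,100 is $1,098; credit = $1,650 − $1,098 = $552.
At $343,200 — 18% of the $7,100 excess over $336,100 is $1,278; credit = $1,650 − $1,278 = $372.
Lost: $552 − $372 = $180.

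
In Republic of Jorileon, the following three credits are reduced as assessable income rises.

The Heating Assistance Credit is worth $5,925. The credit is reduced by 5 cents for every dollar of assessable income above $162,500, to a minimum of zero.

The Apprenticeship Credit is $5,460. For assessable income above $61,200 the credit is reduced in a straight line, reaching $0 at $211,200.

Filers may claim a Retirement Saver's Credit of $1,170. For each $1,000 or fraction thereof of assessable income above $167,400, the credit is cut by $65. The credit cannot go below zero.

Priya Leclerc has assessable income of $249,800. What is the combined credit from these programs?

$1,560

Heating Assistance Credit: 5% of the $87,300 excess over $162,500 is $4,365; credit = $5,925 − $4,365 = $1,560.
Apprenticeship Credit: $249,800 is at or above $211,200, so the credit is $0.
Retirement Saver's Credit: income exceeds $167,400 by $82,400 → 83 increments × $65 = $5,395 ≥ base, so the credit is $0.
Total: $1,560 + $0 + $0 = $1,560.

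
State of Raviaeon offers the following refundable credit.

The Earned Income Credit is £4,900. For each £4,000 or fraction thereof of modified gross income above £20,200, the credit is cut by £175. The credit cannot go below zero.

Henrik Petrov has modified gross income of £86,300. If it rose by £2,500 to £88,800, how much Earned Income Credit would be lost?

At £86,300 — income exceeds £20,200 by £66,100, which is 17 full-or-partial £4,000 increments; reduction = 17 × £175 = £2,975, leaving £1,925.
At £88,800 — income exceeds £20,200 by £68,600, which is 18 full-or-partial £4,000 increments; reduction = 18 × £175 = £3,150, leaving £1,750.
Lost: £1,925 − £1,750 = £175.

£175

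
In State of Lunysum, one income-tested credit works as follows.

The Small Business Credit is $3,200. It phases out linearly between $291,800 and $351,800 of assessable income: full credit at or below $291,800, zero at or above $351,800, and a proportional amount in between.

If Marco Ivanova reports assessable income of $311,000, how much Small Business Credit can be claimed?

$2,176

Small Business Credit: $311,000 is $19,200 into a $60,000 phase-out range, leaving 40,800/60,000 of the credit: $3,200 × 40,800/60,000 = $2,176.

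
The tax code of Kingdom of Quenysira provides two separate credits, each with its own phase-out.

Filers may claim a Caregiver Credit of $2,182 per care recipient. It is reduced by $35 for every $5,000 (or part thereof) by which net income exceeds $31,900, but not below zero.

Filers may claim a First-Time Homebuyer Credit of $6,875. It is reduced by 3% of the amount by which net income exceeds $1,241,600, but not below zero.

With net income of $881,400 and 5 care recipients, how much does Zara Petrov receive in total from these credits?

$11,835

Caregiver Credit: base = 5 × $2,182 = $10,910. income exceeds $31,900 by $849,500, which is 170 full-or-partial $5,000 increments; reduction = 170 × $35 = $5,950, leaving $4,960.
First-Time Homebuyer Credit: $881,400 is at or below the $1,241,600 threshold, so the full $6,875 applies.
Total: $4,960 + $6,875 = $11,835.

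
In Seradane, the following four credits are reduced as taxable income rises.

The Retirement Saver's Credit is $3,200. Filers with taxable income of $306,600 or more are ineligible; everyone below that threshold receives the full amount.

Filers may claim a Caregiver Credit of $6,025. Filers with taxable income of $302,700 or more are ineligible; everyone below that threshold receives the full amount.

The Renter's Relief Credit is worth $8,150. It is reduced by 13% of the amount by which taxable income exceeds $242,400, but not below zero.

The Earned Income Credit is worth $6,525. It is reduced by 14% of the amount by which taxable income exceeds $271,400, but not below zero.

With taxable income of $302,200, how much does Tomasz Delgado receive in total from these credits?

Retirement Saver's Credit: $302,200 is below the $306,600 cutoff, so the full $3,200 applies.
Caregiver Credit: $302,200 is below the $302,700 cutoff, so the full $6,025 applies.
Renter's Relief Credit: 13% of the $59,800 excess over $242,400 is $7,774; credit = $8,150 − $7,774 = $376.
Earned Income Credit: 14% of the $30,800 excess over $271,400 is $4,312; credit = $6,525 − $4,312 = $2,213.
Total: $3,200 + $6,025 + $376 + $2,213 = $11,814.

$11,814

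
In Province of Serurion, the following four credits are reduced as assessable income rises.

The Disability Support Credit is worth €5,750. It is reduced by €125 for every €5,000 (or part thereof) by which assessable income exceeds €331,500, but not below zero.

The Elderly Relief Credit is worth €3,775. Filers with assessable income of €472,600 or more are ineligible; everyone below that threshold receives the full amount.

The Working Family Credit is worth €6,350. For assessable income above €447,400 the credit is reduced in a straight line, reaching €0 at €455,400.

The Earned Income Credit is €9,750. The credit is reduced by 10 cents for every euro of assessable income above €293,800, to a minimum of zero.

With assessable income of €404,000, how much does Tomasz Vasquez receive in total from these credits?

Disability Support Credit: income exceeds €331,500 by €72,500, which is 15 full-or-partial €5,000 increments; reduction = 15 × €125 = €1,875, leaving €3,875.
Elderly Relief Credit: €404,000 is below the €472,600 cutoff, so the full €3,775 applies.
Working Family Credit: €404,000 is at or below the €447,400 threshold, so the full €6,350 applies.
Earned Income Credit: 10% of the €110,200 excess over €293,800 is €11,020 ≥ base, so the credit is €0.
Total: €3,875 + €3,775 + €6,350 + €0 = €14,000.

€14,000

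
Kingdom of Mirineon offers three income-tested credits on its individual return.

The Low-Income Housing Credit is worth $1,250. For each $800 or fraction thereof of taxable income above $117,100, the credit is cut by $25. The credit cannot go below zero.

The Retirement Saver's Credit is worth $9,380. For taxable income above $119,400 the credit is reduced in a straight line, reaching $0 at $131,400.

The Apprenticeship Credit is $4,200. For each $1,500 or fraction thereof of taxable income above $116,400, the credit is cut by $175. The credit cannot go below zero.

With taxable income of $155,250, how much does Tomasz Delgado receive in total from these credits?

$50

Low-Income Housing Credit: income exceeds $117,100 by $38,150, which is 48 full-or-partial $800 increments; reduction = 48 × $25 = $1,200, leaving $50.
Retirement Saver's Credit: $155,250 is at or above $131,400, so the credit is $0.
Apprenticeship Credit: income exceeds $116,400 by $38,850 → 26 increments × $175 = $4,550 ≥ base, so the credit is $0.
Total: $50 + $0 + $0 = $50.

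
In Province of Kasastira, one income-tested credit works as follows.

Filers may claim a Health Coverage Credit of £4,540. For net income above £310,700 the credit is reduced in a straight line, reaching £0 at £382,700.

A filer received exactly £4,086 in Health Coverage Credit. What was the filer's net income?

£4,086 is 4,086/4,540 of the full £4,540, so 454/4,540 of the £72,000 range has been used: income = £310,700 + £72,000 × 454/4,540 = £317,900.

£317,900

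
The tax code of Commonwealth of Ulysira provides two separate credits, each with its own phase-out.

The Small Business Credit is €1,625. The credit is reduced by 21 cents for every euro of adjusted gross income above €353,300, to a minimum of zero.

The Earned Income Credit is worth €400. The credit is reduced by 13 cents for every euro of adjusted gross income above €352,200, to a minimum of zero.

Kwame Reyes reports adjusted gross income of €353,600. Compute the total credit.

€1,780

Small Business Credit: 21% of the €300 excess over €353,300 is €63; credit = €1,625 − €63 = €1,562.
Earned Income Credit: 13% of the €1,400 excess over €352,200 is €182; credit = €400 − €182 = €218.
Total: €1,562 + €218 = €1,780.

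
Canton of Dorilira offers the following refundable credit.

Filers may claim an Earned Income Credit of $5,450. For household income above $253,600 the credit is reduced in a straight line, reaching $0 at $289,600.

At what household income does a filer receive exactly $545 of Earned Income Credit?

$286,000

$545 is 545/5,450 of the full $5,450, so 4,905/5,450 of the $36,000 range has been used: income = $253,600 + $36,000 × 4,905/5,450 = $286,000.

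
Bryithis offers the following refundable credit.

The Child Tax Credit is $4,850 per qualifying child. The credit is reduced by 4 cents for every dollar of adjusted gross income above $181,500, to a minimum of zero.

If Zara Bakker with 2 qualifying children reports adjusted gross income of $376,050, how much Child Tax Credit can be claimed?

Child Tax Credit: base = 2 × $4,850 = $9,700. 4% of the $194,550 excess over $181,500 is $7,782; credit = $9,700 − $7,782 = $1,918.

$1,918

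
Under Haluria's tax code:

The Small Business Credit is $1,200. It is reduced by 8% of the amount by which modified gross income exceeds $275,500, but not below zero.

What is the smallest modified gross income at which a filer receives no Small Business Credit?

The credit falls by 8% of each dollar above $275,500, so it reaches zero when the excess is $1,200 / 8% = $15,000: income = $275,500 + $15,000 = $290,500.

$290,500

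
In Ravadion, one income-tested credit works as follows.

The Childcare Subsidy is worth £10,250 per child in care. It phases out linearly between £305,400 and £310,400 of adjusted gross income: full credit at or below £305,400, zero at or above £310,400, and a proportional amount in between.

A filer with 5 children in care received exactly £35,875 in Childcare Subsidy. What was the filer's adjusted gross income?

Full credit = 5 × £10,250 = £51,250.
£35,875 is 35,875/51,250 of the full £51,250, so 15,375/51,250 of the £5,000 range has been used: income = £305,400 + £5,000 × 15,375/51,250 = £306,900.

£306,900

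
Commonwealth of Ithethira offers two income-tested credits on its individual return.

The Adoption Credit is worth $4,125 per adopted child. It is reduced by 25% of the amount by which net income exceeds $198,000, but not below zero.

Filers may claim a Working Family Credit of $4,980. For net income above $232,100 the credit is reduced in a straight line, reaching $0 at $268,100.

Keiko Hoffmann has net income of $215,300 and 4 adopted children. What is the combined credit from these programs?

$17,155

Adoption Credit: base = 4 × $4,125 = $16,500. 25% of the $17,300 excess over $198,000 is $4,325; credit = $16,500 − $4,325 = $12,175.
Working Family Credit: $215,300 is at or below the $232,100 threshold, so the full $4,980 applies.
Total: $12,175 + $4,980 = $17,155.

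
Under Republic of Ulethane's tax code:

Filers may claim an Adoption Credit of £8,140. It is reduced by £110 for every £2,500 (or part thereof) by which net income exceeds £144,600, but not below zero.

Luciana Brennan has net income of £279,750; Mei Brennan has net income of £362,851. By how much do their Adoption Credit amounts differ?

Luciana (£279,750): Adoption Credit: income exceeds £144,600 by £135,150, which is 55 full-or-partial £2,500 increments; reduction = 55 × £110 = £6,050, leaving £2,090.
Mei (£362,851): Adoption Credit: income exceeds £144,600 by £218,251 → 88 increments × £110 = £9,680 ≥ base, so the credit is £0.
Difference: |£2,090 − £0| = £2,090.

£2,090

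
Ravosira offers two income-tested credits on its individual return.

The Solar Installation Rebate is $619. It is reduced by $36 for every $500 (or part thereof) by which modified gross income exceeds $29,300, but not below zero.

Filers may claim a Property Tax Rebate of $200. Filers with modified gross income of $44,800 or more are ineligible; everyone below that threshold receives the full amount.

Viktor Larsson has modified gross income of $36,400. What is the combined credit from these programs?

Solar Installation Rebate: income exceeds $29,300 by $7,100, which is 15 full-or-partial $500 increments; reduction = 15 × $36 = $540, leaving $79.
Property Tax Rebate: $36,400 is below the $44,800 cutoff, so the full $200 applies.
Total: $79 + $200 = $279.

$279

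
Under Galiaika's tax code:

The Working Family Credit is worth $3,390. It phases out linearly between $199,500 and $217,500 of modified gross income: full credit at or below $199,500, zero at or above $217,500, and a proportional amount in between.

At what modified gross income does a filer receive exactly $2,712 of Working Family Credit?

$2,712 is 2,712/3,390 of the full $3,390, so 678/3,390 of the $18,000 range has been used: income = $199,500 + $18,000 × 678/3,390 = $203,100.

$203,100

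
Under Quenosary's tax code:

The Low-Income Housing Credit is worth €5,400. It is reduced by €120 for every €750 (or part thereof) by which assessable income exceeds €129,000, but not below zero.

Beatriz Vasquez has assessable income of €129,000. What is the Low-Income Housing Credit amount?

Low-Income Housing Credit: €129,000 is at or below the €129,000 threshold, so the full €5,400 applies.

€5,400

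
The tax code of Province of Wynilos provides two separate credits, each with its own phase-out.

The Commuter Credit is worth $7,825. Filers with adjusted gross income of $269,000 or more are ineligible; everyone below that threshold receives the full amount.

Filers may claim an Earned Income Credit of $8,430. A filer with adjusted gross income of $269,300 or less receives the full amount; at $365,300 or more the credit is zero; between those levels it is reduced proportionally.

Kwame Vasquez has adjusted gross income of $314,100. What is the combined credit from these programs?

Commuter Credit: $314,100 meets or exceeds the $269,000 cutoff, so the credit is $0.
Earned Income Credit: $314,100 is $44,800 into a $96,000 phase-out range, leaving 51,200/96,000 of the credit: $8,430 × 51,200/96,000 = $4,496.
Total: $0 + $4,496 = $4,496.

$4,496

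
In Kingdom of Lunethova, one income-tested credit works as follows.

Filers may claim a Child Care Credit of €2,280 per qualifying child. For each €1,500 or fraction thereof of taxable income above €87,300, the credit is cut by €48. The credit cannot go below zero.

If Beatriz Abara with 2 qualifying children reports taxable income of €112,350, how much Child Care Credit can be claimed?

€3,744

Child Care Credit: base = 2 × €2,280 = €4,560. income exceeds €87,300 by €25,050, which is 17 full-or-partial €1,500 increments; reduction = 17 × €48 = €816, leaving €3,744.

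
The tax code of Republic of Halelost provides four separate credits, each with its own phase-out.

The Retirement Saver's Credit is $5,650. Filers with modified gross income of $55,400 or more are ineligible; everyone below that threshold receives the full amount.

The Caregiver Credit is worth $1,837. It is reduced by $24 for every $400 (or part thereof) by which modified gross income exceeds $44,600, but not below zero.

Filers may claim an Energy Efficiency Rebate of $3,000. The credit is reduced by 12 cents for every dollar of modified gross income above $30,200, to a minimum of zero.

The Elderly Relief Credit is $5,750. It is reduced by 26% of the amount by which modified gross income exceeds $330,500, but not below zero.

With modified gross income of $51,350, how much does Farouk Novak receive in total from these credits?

Retirement Saver's Credit: $51,350 is below the $55,400 cutoff, so the full $5,650 applies.
Caregiver Credit: income exceeds $44,600 by $6,750, which is 17 full-or-partial $400 increments; reduction = 17 × $24 = $408, leaving $1,429.
Energy Efficiency Rebate: 12% of the $21,150 excess over $30,200 is $2,538; credit = $3,000 − $2,538 = $462.
Elderly Relief Credit: $51,350 is at or below the $330,500 threshold, so the full $5,750 applies.
Total: $5,650 + $1,429 + $462 + $5,750 = $13,291.

$13,291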